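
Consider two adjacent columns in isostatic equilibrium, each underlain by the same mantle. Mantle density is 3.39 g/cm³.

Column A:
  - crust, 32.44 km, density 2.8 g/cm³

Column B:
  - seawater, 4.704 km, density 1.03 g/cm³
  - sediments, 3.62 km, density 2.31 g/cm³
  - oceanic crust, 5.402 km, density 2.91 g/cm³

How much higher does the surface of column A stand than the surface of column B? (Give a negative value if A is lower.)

0.453 km

For any compensation level in the mantle, the mantle terms cancel and isostasy reduces to e = (Σt_A − Σt_B) − (Σ(ρt)_A − Σ(ρt)_B) / ρ_m.
Σt_A = 32.44 km; Σt_B = 13.726 km; Σ(ρt)_A = 90.832; Σ(ρt)_B = 28.92714 (in km·g/cm³).
e = (32.44 − 13.726) − (90.832 − 28.92714) / 3.39 = 0.453 km.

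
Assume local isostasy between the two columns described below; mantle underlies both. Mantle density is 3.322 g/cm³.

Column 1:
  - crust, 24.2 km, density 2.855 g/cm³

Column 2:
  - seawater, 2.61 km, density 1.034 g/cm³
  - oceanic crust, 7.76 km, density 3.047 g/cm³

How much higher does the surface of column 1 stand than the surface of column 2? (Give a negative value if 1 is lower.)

0.962 km

For any compensation level in the mantle, the mantle terms cancel and isostasy reduces to e = (Σt_1 − Σt_2) − (Σ(ρt)_1 − Σ(ρt)_2) / ρ_m.
Σt_1 = 24.2 km; Σt_2 = 10.37 km; Σ(ρt)_1 = 69.091; Σ(ρt)_2 = 26.34346 (in km·g/cm³).
e = (24.2 − 10.37) − (69.091 − 26.34346) / 3.322 = 0.962 km.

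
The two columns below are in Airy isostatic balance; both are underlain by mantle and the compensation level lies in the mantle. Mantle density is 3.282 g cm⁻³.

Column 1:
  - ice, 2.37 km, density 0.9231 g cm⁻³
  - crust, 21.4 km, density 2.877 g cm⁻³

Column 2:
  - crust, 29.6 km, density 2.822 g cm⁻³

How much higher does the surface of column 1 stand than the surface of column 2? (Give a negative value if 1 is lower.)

For any compensation level in the mantle, the mantle terms cancel and isostasy reduces to e = (Σt_1 − Σt_2) − (Σ(ρt)_1 − Σ(ρt)_2) / ρ_m.
Σt_1 = 23.77 km; Σt_2 = 29.6 km; Σ(ρt)_1 = 63.755547; Σ(ρt)_2 = 83.5312 (in km·g cm⁻³).
e = (23.77 − 29.6) − (63.755547 − 83.5312) / 3.282 = 0.195 km.

0.195 km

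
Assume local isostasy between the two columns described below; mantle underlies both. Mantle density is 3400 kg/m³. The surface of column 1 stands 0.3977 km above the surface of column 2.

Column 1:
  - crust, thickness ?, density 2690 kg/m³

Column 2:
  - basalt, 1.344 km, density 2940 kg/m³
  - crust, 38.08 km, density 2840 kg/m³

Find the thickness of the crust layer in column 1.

Take the compensation level at the base of the deeper column (depth z_c below the surface of column 1) and equate Σ ρ_i t_i down to z_c; mantle fills any gap and the z_c terms cancel.
Column 1: x×2690 + (z_c − 0 − x)×3400
Column 2: 0.3977×0 + 1.344×2940 + 38.08×2840 + (z_c − 0.3977 − 39.424)×3400
The z_c×3400 term appears on both sides and cancels. Collect the known terms of each column as K = Σ(ρt)_known − 3400 × (depth of known layers): K_1 = 0 − 3400×0 = 0; K_2 = 112098.56 − 3400×(0.3977 + 39.424) = −23295.22.
Balance: K_1 − x×(3400 − 2690) = K_2, so x = (K_1 − K_2)/(3400 − 2690) = 23295.2/710 = 32.8 km.

32.8 km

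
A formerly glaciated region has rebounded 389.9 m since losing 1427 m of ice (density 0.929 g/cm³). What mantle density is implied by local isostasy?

ρ_m = ρ_ice t / u = 0.929 × 1427 m/389.9 m = 3.4 g/cm³.

3.4 g/cm³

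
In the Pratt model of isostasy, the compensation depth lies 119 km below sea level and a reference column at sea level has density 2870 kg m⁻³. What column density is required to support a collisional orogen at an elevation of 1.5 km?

2830 kg m⁻³

Pratt balance: ρ_ref D = ρ (D + h).
ρ = ρ_ref D/(D + h) = 2870 × 119 km/(119 km + 1.5 km) = 2830 kg m⁻³.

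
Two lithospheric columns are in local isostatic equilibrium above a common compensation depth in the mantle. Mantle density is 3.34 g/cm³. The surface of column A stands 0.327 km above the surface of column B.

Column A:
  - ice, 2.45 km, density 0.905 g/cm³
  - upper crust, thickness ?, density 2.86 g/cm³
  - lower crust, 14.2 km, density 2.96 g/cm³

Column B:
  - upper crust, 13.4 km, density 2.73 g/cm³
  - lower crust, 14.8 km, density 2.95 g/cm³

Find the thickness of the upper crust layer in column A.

7.66 km

Take the compensation level at the base of the deeper column (depth z_c below the surface of column A) and equate Σ ρ_i t_i down to z_c; mantle fills any gap and the z_c terms cancel.
Column A: 2.45×0.905 + x×2.86 + 14.2×2.96 + (z_c − 16.65 − x)×3.34
Column B: 0.327×0 + 13.4×2.73 + 14.8×2.95 + (z_c − 0.327 − 28.2)×3.34
The z_c×3.34 term appears on both sides and cancels. Collect the known terms of each column as K = Σ(ρt)_known − 3.34 × (depth of known layers): K_A = 44.24925 − 3.34×16.65 = −11.36175; K_B = 80.242 − 3.34×(0.327 + 28.2) = −15.03818.
Balance: K_A − x×(3.34 − 2.86) = K_B, so x = (K_A − K_B)/(3.34 − 2.86) = 3.67643/0.48 = 7.66 km.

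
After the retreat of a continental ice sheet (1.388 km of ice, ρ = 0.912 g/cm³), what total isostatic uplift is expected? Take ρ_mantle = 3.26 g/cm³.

Removing the load lets mantle flow back in; uplift u satisfies ρ_ice t = ρ_m u.
u = t ρ_ice/ρ_m = 1.388 km × 0.912/3.26 = 0.388 km.

0.388 km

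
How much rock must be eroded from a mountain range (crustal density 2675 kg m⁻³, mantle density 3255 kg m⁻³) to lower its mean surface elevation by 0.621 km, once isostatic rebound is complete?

Net drop Δ = e − u = e − e ρ_c/ρ_m = e (ρ_m − ρ_c)/ρ_m.
e = Δ ρ_m/(ρ_m − ρ_c) = 0.621 km × 3255/580 = 3.49 km.

3.49 km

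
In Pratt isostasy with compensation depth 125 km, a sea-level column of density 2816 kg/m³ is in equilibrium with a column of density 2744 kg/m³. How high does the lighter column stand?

ρ_ref D = ρ (D + h) → h = D (ρ_ref − ρ)/ρ.
h = 125 km × (2816 − 2744)/2744 = 3.28 km.

3.28 km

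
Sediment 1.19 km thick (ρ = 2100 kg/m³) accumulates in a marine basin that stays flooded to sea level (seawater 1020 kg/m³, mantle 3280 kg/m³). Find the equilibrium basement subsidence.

Submarine loading: the sediment displaces seawater, and the subsidence is in turn flooded, so s (ρ_m − ρ_w) = t (ρ_sed − ρ_w).
s = 1.19 km × (2100 − 1020) / (3280 − 1020) = 0.569 km.

0.569 km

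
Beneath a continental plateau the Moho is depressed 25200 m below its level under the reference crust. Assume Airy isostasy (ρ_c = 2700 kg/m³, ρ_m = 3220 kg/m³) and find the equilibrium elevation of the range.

Isostatic balance requires: ρ_c h = (ρ_m − ρ_c) r.
h = r (ρ_m − ρ_c) / ρ_c = 25200 m × (3220 − 2700) / 2700 = 4850 m.

4850 m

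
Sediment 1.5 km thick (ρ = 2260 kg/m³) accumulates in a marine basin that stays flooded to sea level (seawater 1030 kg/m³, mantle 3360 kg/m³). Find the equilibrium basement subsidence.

0.792 km

Submarine loading: the sediment displaces seawater, and the subsidence is in turn flooded, so s (ρ_m − ρ_w) = t (ρ_sed − ρ_w).
s = 1.5 km × (2260 − 1030) / (3360 − 1030) = 0.792 km.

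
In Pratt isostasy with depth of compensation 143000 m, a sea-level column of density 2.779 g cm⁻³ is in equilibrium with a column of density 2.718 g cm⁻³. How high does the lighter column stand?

ρ_ref D = ρ (D + h) → h = D (ρ_ref − ρ)/ρ.
h = 143000 m × (2.779 − 2.718)/2.718 = 3210 m.

3210 m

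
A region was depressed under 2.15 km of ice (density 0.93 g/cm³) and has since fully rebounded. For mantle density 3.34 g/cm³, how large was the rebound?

Removing the load lets mantle flow back in; uplift u satisfies ρ_ice t = ρ_m u.
u = t ρ_ice/ρ_m = 2.15 km × 0.93/3.34 = 0.599 km.

0.599 km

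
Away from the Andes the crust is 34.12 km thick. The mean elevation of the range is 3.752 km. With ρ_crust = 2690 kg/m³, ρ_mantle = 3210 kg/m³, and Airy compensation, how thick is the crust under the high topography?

57.3 km

Root depth r = h ρ_c / (ρ_m − ρ_c) = 3.752 km × 2690 / 520 = 19.41 km.
Total thickness = T + h + r = 34.12 km + 3.752 km + 19.41 km = 57.3 km.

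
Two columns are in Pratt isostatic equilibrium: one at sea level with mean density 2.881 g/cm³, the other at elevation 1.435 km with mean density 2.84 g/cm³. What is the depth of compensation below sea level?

99.4 km

ρ_ref D = ρ (D + h) → D (ρ_ref − ρ) = ρ h.
D = ρ h/(ρ_ref − ρ) = 2.84 × 1.435 km/(2.881 − 2.84) = 99.4 km.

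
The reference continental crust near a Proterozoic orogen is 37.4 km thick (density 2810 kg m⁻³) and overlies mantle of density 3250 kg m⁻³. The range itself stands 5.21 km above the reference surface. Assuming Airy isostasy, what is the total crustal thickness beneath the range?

75.9 km

Root depth r = h ρ_c / (ρ_m − ρ_c) = 5.21 km × 2810 / 440 = 33.27 km.
Total thickness = T + h + r = 37.4 km + 5.21 km + 33.27 km = 75.9 km.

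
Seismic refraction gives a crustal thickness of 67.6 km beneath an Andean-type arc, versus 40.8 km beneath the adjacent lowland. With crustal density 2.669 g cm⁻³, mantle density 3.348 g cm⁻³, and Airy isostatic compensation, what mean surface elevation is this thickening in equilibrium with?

Excess crust Δ = 67.6 km − 40.8 km = 26.8 km, split between elevation h and root r with h + r = Δ.
Airy balance ρ_c h = (ρ_m − ρ_c) r gives r = h ρ_c/(ρ_m − ρ_c), so h (1 + ρ_c/(ρ_m − ρ_c)) = Δ, i.e. h = Δ (ρ_m − ρ_c)/ρ_m.
h = 26.8 km × 0.679/3.348 = 5.44 km.

5.44 km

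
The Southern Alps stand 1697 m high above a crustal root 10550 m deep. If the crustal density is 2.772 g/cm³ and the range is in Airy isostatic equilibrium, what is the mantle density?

3.22 g/cm³

Airy balance: ρ_c h = (ρ_m − ρ_c) r → ρ_m = ρ_c (1 + h/r).
ρ_m = 2.772 × (1 + 1697 m/10550 m) = 3.22 g/cm³.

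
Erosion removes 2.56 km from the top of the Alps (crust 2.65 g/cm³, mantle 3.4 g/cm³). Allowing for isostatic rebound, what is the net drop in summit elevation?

0.565 km

Rebound u = e ρ_c/ρ_m = 2.56 km × 2.65/3.4 = 1.995 km.
Net surface drop = e − u = 2.56 km − 1.995 km = e (ρ_m − ρ_c)/ρ_m = 0.565 km.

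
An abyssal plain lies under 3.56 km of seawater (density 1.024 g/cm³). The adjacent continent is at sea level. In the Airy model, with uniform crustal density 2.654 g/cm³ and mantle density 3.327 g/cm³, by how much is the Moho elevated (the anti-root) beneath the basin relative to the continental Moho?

8.62 km

In Airy isostatic equilibrium: replacing crust with seawater at the top is compensated by replacing crust with mantle at the base: d (ρ_c − ρ_w) = a (ρ_m − ρ_c).
a = d (ρ_c − ρ_w)/(ρ_m − ρ_c) = 3.56 km × 1.63/0.673 = 8.62 km.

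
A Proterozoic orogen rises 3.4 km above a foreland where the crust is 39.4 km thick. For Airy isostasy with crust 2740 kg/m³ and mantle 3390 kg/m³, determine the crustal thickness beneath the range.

Root depth r = h ρ_c / (ρ_m − ρ_c) = 3.4 km × 2740 / 650 = 14.33 km.
Total thickness = T + h + r = 39.4 km + 3.4 km + 14.33 km = 57.1 km.

57.1 km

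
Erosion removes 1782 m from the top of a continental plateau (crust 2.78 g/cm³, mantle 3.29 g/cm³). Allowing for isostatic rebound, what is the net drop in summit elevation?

276 m

Rebound u = e ρ_c/ρ_m = 1782 m × 2.78/3.29 = 1506 m.
Net surface drop = e − u = 1782 m − 1506 m = e (ρ_m − ρ_c)/ρ_m = 276 m.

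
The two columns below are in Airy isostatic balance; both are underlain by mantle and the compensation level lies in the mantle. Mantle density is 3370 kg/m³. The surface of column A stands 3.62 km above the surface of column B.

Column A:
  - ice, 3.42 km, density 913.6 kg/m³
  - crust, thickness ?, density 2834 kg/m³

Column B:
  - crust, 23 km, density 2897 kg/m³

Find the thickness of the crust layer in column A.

27.4 km

Take the compensation level at the base of the deeper column (depth z_c below the surface of column A) and equate Σ ρ_i t_i down to z_c; mantle fills any gap and the z_c terms cancel.
Column A: 3.42×913.6 + x×2834 + (z_c − 3.42 − x)×3370
Column B: 3.62×0 + 23×2897 + (z_c − 3.62 − 23)×3370
The z_c×3370 term appears on both sides and cancels. Collect the known terms of each column as K = Σ(ρt)_known − 3370 × (depth of known layers): K_A = 3124.512 − 3370×3.42 = −8400.888; K_B = 66631 − 3370×(3.62 + 23) = −23078.4.
Balance: K_A − x×(3370 − 2834) = K_B, so x = (K_A − K_B)/(3370 − 2834) = 14677.5/536 = 27.4 km.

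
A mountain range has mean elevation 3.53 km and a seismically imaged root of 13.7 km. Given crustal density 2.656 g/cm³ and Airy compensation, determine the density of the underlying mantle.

Airy balance: ρ_c h = (ρ_m − ρ_c) r → ρ_m = ρ_c (1 + h/r).
ρ_m = 2.656 × (1 + 3.53 km/13.7 km) = 3.34 g/cm³.

3.34 g/cm³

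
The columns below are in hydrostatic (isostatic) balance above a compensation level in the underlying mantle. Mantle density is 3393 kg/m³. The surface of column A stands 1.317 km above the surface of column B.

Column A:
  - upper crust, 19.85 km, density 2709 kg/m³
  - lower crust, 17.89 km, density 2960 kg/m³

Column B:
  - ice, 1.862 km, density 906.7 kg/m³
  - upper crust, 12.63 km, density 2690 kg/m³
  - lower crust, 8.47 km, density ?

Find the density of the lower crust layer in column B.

3000 kg/m³

Take the compensation level at the base of the deeper column (depth z_c below the surface of column A) and equate Σ ρ_i t_i down to z_c; mantle fills any gap and the z_c terms cancel.
Column A: 19.85×2709 + 17.89×2960 + (z_c − 37.74)×3393
Column B: 1.317×0 + 1.862×906.7 + 12.63×2690 + 8.47×ρ + (z_c − 1.317 − 22.962)×3393
The z_c×3393 term appears on both sides and cancels. Collect the known terms of each column as K = Σ(ρt)_known − 3393 × (depth of known layers): K_A = 106728.05 − 3393×37.74 = −21323.77; K_B = 35662.9754 − 3393×(1.317 + 22.962) = −46715.6716.
Balance: K_A = K_B + 8.47×ρ, so ρ = (K_A − K_B)/8.47 = 25391.9/8.47 = 3000 kg/m³.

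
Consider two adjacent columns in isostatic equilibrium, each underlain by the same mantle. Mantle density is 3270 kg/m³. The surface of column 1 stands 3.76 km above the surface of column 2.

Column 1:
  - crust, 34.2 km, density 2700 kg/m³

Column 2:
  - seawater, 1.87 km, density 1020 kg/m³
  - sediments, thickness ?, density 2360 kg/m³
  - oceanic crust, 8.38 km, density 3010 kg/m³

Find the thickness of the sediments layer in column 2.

0.893 km

Take the compensation level at the base of the deeper column (depth z_c below the surface of column 1) and equate Σ ρ_i t_i down to z_c; mantle fills any gap and the z_c terms cancel.
Column 1: 34.2×2700 + (z_c − 34.2)×3270
Column 2: 3.76×0 + 1.87×1020 + x×2360 + 8.38×3010 + (z_c − 3.76 − 10.25 − x)×3270
The z_c×3270 term appears on both sides and cancels. Collect the known terms of each column as K = Σ(ρt)_known − 3270 × (depth of known layers): K_1 = 92340 − 3270×34.2 = −19494; K_2 = 27131.2 − 3270×(3.76 + 10.25) = −18681.5.
Balance: K_1 = K_2 − x×(3270 − 2360), so x = (K_2 − K_1)/(3270 − 2360) = 812.5/910 = 0.893 km.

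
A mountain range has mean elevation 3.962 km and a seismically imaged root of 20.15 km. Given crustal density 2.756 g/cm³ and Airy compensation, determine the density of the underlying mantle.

Airy balance: ρ_c h = (ρ_m − ρ_c) r → ρ_m = ρ_c (1 + h/r).
ρ_m = 2.756 × (1 + 3.962 km/20.15 km) = 3.3 g/cm³.

3.3 g/cm³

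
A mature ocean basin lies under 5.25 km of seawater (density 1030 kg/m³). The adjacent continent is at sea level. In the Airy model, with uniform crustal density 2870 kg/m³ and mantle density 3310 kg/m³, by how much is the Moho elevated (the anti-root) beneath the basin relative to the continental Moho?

Balancing pressure at the compensation depth: replacing crust with seawater at the top is compensated by replacing crust with mantle at the base: d (ρ_c − ρ_w) = a (ρ_m − ρ_c).
a = d (ρ_c − ρ_w)/(ρ_m − ρ_c) = 5.25 km × 1840/440 = 22 km.

22 km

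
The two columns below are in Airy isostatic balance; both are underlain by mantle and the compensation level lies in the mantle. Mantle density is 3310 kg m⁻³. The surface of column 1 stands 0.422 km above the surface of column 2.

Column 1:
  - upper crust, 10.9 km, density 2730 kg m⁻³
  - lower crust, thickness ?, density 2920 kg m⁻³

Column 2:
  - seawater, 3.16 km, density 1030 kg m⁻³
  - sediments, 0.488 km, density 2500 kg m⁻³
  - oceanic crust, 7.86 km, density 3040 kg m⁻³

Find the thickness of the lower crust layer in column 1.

Take the compensation level at the base of the deeper column (depth z_c below the surface of column 1) and equate Σ ρ_i t_i down to z_c; mantle fills any gap and the z_c terms cancel.
Column 1: 10.9×2730 + x×2920 + (z_c − 10.9 − x)×3310
Column 2: 0.422×0 + 3.16×1030 + 0.488×2500 + 7.86×3040 + (z_c − 0.422 − 11.508)×3310
The z_c×3310 term appears on both sides and cancels. Collect the known terms of each column as K = Σ(ρt)_known − 3310 × (depth of known layers): K_1 = 29757 − 3310×10.9 = −6322; K_2 = 28369.2 − 3310×(0.422 + 11.508) = −11119.1.
Balance: K_1 − x×(3310 − 2920) = K_2, so x = (K_1 − K_2)/(3310 − 2920) = 4797.1/390 = 12.3 km.

12.3 km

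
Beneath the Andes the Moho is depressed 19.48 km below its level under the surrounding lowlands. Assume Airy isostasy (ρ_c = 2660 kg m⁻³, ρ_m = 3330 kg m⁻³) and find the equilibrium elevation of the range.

4.91 km

Balancing pressure at the compensation depth: ρ_c h = (ρ_m − ρ_c) r.
h = r (ρ_m − ρ_c) / ρ_c = 19.48 km × (3330 − 2660) / 2660 = 4.91 km.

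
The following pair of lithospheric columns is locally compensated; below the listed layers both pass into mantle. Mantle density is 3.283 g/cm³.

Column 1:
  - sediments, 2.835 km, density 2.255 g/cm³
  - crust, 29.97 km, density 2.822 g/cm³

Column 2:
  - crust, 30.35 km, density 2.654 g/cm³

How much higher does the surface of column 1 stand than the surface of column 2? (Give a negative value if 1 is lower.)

For any compensation level in the mantle, the mantle terms cancel and isostasy reduces to e = (Σt_1 − Σt_2) − (Σ(ρt)_1 − Σ(ρt)_2) / ρ_m.
Σt_1 = 32.805 km; Σt_2 = 30.35 km; Σ(ρt)_1 = 90.968265; Σ(ρt)_2 = 80.5489 (in km·g/cm³).
e = (32.805 − 30.35) − (90.968265 − 80.5489) / 3.283 = −0.719 km.

−0.719 km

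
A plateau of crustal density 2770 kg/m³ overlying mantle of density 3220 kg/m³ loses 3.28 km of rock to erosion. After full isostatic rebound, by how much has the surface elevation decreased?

0.458 km

Rebound u = e ρ_c/ρ_m = 3.28 km × 2770/3220 = 2.822 km.
Net surface drop = e − u = 3.28 km − 2.822 km = e (ρ_m − ρ_c)/ρ_m = 0.458 km.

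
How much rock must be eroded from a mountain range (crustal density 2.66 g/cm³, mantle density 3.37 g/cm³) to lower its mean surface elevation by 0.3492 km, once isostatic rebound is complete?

Net drop Δ = e − u = e − e ρ_c/ρ_m = e (ρ_m − ρ_c)/ρ_m.
e = Δ ρ_m/(ρ_m − ρ_c) = 0.3492 km × 3.37/0.71 = 1.66 km.

1.66 km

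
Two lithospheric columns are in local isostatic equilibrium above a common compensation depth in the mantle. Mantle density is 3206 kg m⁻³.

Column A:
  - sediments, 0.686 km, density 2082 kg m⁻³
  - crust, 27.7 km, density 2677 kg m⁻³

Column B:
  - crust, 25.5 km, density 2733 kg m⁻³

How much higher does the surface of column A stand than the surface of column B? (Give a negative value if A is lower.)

For any compensation level in the mantle, the mantle terms cancel and isostasy reduces to e = (Σt_A − Σt_B) − (Σ(ρt)_A − Σ(ρt)_B) / ρ_m.
Σt_A = 28.386 km; Σt_B = 25.5 km; Σ(ρt)_A = 75581.152; Σ(ρt)_B = 69691.5 (in km·kg m⁻³).
e = (28.386 − 25.5) − (75581.152 − 69691.5) / 3206 = 1.05 km.

1.05 km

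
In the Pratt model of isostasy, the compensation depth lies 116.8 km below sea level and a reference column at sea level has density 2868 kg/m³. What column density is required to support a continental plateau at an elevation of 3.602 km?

Pratt balance: ρ_ref D = ρ (D + h).
ρ = ρ_ref D/(D + h) = 2868 × 116.8 km/(116.8 km + 3.602 km) = 2780 kg/m³.

2780 kg/m³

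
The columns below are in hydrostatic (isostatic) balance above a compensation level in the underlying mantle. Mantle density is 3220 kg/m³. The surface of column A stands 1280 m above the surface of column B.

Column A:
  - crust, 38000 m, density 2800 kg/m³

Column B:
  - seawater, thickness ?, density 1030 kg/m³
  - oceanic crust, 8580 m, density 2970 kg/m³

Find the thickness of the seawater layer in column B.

4430 m

Take the compensation level at the base of the deeper column (depth z_c below the surface of column A) and equate Σ ρ_i t_i down to z_c; mantle fills any gap and the z_c terms cancel.
Column A: 38000×2800 + (z_c − 38000)×3220
Column B: 1280×0 + x×1030 + 8580×2970 + (z_c − 1280 − 8580 − x)×3220
The z_c×3220 term appears on both sides and cancels. Collect the known terms of each column as K = Σ(ρt)_known − 3220 × (depth of known layers): K_A = 106400000 − 3220×38000 = −15960000; K_B = 25482600 − 3220×(1280 + 8580) = −6266600.
Balance: K_A = K_B − x×(3220 − 1030), so x = (K_B − K_A)/(3220 − 1030) = 9693400/2190 = 4430 m.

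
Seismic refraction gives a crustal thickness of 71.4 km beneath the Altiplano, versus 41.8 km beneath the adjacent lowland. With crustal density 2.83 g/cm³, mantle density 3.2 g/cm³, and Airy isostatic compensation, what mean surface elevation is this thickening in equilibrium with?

Excess crust Δ = 71.4 km − 41.8 km = 29.6 km, split between elevation h and root r with h + r = Δ.
Airy balance ρ_c h = (ρ_m − ρ_c) r gives r = h ρ_c/(ρ_m − ρ_c), so h (1 + ρ_c/(ρ_m − ρ_c)) = Δ, i.e. h = Δ (ρ_m − ρ_c)/ρ_m.
h = 29.6 km × 0.37/3.2 = 3.42 km.

3.42 km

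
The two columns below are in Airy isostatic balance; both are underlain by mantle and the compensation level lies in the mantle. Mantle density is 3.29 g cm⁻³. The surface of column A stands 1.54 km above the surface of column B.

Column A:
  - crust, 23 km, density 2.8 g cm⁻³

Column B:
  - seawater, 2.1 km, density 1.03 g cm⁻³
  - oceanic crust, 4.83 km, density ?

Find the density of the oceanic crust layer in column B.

Take the compensation level at the base of the deeper column (depth z_c below the surface of column A) and equate Σ ρ_i t_i down to z_c; mantle fills any gap and the z_c terms cancel.
Column A: 23×2.8 + (z_c − 23)×3.29
Column B: 1.54×0 + 2.1×1.03 + 4.83×ρ + (z_c − 1.54 − 6.93)×3.29
The z_c×3.29 term appears on both sides and cancels. Collect the known terms of each column as K = Σ(ρt)_known − 3.29 × (depth of known layers): K_A = 64.4 − 3.29×23 = −11.27; K_B = 2.163 − 3.29×(1.54 + 6.93) = −25.7033.
Balance: K_A = K_B + 4.83×ρ, so ρ = (K_A − K_B)/4.83 = 14.4333/4.83 = 2.99 g cm⁻³.

2.99 g cm⁻³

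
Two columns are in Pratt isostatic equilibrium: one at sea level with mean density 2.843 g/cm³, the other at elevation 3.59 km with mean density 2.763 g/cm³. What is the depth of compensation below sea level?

124 km

ρ_ref D = ρ (D + h) → D (ρ_ref − ρ) = ρ h.
D = ρ h/(ρ_ref − ρ) = 2.763 × 3.59 km/(2.843 − 2.763) = 124 km.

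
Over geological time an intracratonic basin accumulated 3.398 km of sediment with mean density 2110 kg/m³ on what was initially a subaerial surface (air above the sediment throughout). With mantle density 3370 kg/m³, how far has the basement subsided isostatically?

2.13 km

Subaerial load: s = t ρ_sed / ρ_m = 3.398 km × 2110/3370 = 2.13 km.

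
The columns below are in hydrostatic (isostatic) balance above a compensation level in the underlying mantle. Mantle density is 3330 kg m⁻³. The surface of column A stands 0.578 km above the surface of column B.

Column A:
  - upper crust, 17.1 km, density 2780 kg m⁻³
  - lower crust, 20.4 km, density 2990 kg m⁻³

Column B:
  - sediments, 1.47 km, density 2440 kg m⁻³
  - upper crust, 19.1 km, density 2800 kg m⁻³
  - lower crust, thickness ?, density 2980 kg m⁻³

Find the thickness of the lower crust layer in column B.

Take the compensation level at the base of the deeper column (depth z_c below the surface of column A) and equate Σ ρ_i t_i down to z_c; mantle fills any gap and the z_c terms cancel.
Column A: 17.1×2780 + 20.4×2990 + (z_c − 37.5)×3330
Column B: 0.578×0 + 1.47×2440 + 19.1×2800 + x×2980 + (z_c − 0.578 − 20.57 − x)×3330
The z_c×3330 term appears on both sides and cancels. Collect the known terms of each column as K = Σ(ρt)_known − 3330 × (depth of known layers): K_A = 108534 − 3330×37.5 = −16341; K_B = 57066.8 − 3330×(0.578 + 20.57) = −13356.04.
Balance: K_A = K_B − x×(3330 − 2980), so x = (K_B − K_A)/(3330 − 2980) = 2984.96/350 = 8.53 km.

8.53 km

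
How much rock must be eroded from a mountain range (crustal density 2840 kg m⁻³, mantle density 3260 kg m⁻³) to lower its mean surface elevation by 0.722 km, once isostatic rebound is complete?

5.6 km

Net drop Δ = e − u = e − e ρ_c/ρ_m = e (ρ_m − ρ_c)/ρ_m.
e = Δ ρ_m/(ρ_m − ρ_c) = 0.722 km × 3260/420 = 5.6 km.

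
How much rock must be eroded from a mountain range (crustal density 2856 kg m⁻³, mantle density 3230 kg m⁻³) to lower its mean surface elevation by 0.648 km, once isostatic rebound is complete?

Net drop Δ = e − u = e − e ρ_c/ρ_m = e (ρ_m − ρ_c)/ρ_m.
e = Δ ρ_m/(ρ_m − ρ_c) = 0.648 km × 3230/374 = 5.6 km.

5.6 km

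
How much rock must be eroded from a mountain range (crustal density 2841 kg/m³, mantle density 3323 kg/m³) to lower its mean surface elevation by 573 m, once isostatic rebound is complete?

3950 m

Net drop Δ = e − u = e − e ρ_c/ρ_m = e (ρ_m − ρ_c)/ρ_m.
e = Δ ρ_m/(ρ_m − ρ_c) = 573 m × 3323/482 = 3950 m.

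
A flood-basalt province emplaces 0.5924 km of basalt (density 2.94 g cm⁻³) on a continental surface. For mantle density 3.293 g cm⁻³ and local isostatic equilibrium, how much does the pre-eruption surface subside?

Subaerial loading: s = t ρ_load / ρ_m.
s = 0.5924 km × 2.94/3.293 = 0.529 km.

0.529 km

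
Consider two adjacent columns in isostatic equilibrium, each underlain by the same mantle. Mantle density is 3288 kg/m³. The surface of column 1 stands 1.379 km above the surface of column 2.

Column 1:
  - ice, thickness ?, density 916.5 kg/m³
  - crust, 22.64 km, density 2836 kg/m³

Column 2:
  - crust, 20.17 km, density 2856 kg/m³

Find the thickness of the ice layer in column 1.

Take the compensation level at the base of the deeper column (depth z_c below the surface of column 1) and equate Σ ρ_i t_i down to z_c; mantle fills any gap and the z_c terms cancel.
Column 1: x×916.5 + 22.64×2836 + (z_c − 22.64 − x)×3288
Column 2: 1.379×0 + 20.17×2856 + (z_c − 1.379 − 20.17)×3288
The z_c×3288 term appears on both sides and cancels. Collect the known terms of each column as K = Σ(ρt)_known − 3288 × (depth of known layers): K_1 = 64207.04 − 3288×22.64 = −10233.28; K_2 = 57605.52 − 3288×(1.379 + 20.17) = −13247.592.
Balance: K_1 − x×(3288 − 916.5) = K_2, so x = (K_1 − K_2)/(3288 − 916.5) = 3014.31/2371.5 = 1.27 km.

1.27 km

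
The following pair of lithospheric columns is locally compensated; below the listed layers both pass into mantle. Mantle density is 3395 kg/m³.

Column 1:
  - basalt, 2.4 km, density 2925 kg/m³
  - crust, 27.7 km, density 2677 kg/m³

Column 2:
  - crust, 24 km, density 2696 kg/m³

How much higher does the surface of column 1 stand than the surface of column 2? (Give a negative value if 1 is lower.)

For any compensation level in the mantle, the mantle terms cancel and isostasy reduces to e = (Σt_1 − Σt_2) − (Σ(ρt)_1 − Σ(ρt)_2) / ρ_m.
Σt_1 = 30.1 km; Σt_2 = 24 km; Σ(ρt)_1 = 81172.9; Σ(ρt)_2 = 64704 (in km·kg/m³).
e = (30.1 − 24) − (81172.9 − 64704) / 3395 = 1.25 km.

1.25 km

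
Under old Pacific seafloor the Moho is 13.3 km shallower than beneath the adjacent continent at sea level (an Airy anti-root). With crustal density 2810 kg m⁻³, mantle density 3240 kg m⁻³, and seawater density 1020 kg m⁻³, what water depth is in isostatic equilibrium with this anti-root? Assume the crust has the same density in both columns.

3.19 km

Replacing a thickness d of crust by seawater at the top must be balanced by replacing crust with mantle at the base: d (ρ_c − ρ_w) = a (ρ_m − ρ_c).
d = a (ρ_m − ρ_c)/(ρ_c − ρ_w) = 13.3 km × 430/1790 = 3.19 km.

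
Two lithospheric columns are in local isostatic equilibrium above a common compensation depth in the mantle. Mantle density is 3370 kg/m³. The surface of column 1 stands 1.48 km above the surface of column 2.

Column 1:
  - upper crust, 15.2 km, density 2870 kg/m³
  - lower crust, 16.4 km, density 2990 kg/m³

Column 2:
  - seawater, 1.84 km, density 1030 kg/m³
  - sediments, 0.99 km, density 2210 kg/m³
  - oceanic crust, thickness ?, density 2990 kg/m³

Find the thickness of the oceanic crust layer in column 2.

Take the compensation level at the base of the deeper column (depth z_c below the surface of column 1) and equate Σ ρ_i t_i down to z_c; mantle fills any gap and the z_c terms cancel.
Column 1: 15.2×2870 + 16.4×2990 + (z_c − 31.6)×3370
Column 2: 1.48×0 + 1.84×1030 + 0.99×2210 + x×2990 + (z_c − 1.48 − 2.83 − x)×3370
The z_c×3370 term appears on both sides and cancels. Collect the known terms of each column as K = Σ(ρt)_known − 3370 × (depth of known layers): K_1 = 92660 − 3370×31.6 = −13832; K_2 = 4083.1 − 3370×(1.48 + 2.83) = −10441.6.
Balance: K_1 = K_2 − x×(3370 − 2990), so x = (K_2 − K_1)/(3370 − 2990) = 3390.4/380 = 8.92 km.

8.92 km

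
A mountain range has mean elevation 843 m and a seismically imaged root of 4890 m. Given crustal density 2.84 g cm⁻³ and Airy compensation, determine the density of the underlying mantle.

3.33 g cm⁻³

Airy balance: ρ_c h = (ρ_m − ρ_c) r → ρ_m = ρ_c (1 + h/r).
ρ_m = 2.84 × (1 + 843 m/4890 m) = 3.33 g cm⁻³.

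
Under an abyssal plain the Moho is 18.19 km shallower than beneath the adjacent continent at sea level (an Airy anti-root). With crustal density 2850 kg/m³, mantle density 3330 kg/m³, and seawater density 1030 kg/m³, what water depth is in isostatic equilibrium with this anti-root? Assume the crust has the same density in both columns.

Replacing a thickness d of crust by seawater at the top must be balanced by replacing crust with mantle at the base: d (ρ_c − ρ_w) = a (ρ_m − ρ_c).
d = a (ρ_m − ρ_c)/(ρ_c − ρ_w) = 18.19 km × 480/1820 = 4.8 km.

4.8 km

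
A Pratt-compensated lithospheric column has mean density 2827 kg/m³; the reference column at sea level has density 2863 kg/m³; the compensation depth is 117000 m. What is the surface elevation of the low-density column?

1490 m

ρ_ref D = ρ (D + h) → h = D (ρ_ref − ρ)/ρ.
h = 117000 m × (2863 − 2827)/2827 = 1490 m.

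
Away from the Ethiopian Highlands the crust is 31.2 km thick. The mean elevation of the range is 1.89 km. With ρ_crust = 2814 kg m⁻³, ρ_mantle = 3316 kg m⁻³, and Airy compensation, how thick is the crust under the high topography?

43.7 km

Root depth r = h ρ_c / (ρ_m − ρ_c) = 1.89 km × 2814 / 502 = 10.59 km.
Total thickness = T + h + r = 31.2 km + 1.89 km + 10.59 km = 43.7 km.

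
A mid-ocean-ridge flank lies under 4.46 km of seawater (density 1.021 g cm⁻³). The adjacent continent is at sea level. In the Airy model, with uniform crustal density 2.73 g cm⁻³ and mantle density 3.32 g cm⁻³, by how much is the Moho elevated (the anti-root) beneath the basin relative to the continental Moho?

Balancing pressure at the compensation depth: replacing crust with seawater at the top is compensated by replacing crust with mantle at the base: d (ρ_c − ρ_w) = a (ρ_m − ρ_c).
a = d (ρ_c − ρ_w)/(ρ_m − ρ_c) = 4.46 km × 1.709/0.59 = 12.9 km.

12.9 km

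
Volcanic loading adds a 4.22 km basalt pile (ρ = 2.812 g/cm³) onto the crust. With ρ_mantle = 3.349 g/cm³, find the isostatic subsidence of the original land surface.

Subaerial loading: s = t ρ_load / ρ_m.
s = 4.22 km × 2.812/3.349 = 3.54 km.

3.54 km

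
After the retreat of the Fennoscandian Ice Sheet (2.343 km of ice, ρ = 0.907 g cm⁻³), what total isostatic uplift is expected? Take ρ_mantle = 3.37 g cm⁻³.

Removing the load lets mantle flow back in; uplift u satisfies ρ_ice t = ρ_m u.
u = t ρ_ice/ρ_m = 2.343 km × 0.907/3.37 = 0.631 km.

0.631 km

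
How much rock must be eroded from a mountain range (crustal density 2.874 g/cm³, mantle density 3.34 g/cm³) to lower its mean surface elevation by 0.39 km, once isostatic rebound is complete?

2.8 km

Net drop Δ = e − u = e − e ρ_c/ρ_m = e (ρ_m − ρ_c)/ρ_m.
e = Δ ρ_m/(ρ_m − ρ_c) = 0.39 km × 3.34/0.466 = 2.8 km.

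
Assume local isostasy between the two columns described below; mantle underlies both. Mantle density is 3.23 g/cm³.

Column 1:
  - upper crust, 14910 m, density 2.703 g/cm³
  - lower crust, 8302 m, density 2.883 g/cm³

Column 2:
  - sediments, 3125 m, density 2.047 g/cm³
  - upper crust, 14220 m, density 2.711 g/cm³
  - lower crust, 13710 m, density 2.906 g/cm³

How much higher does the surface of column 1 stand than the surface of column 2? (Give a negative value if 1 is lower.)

For any compensation level in the mantle, the mantle terms cancel and isostasy reduces to e = (Σt_1 − Σt_2) − (Σ(ρt)_1 − Σ(ρt)_2) / ρ_m.
Σt_1 = 23212 m; Σt_2 = 31055 m; Σ(ρt)_1 = 64236.396; Σ(ρt)_2 = 84788.555 (in m·g/cm³).
e = (23212 − 31055) − (64236.396 − 84788.555) / 3.23 = −1480 m.

−1480 m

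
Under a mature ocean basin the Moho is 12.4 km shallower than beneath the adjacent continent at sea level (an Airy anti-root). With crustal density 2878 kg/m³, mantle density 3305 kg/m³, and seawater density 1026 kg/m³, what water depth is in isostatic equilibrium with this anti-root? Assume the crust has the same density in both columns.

Replacing a thickness d of crust by seawater at the top must be balanced by replacing crust with mantle at the base: d (ρ_c − ρ_w) = a (ρ_m − ρ_c).
d = a (ρ_m − ρ_c)/(ρ_c − ρ_w) = 12.4 km × 427/1852 = 2.86 km.

2.86 km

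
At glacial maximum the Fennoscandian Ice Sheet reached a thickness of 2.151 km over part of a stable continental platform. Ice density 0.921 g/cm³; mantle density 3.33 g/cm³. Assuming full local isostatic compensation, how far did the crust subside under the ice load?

Balancing pressure at the compensation depth: the ice load ρ_ice t is balanced by mantle displaced below, ρ_m s.
s = t ρ_ice / ρ_m = 2.151 km × 0.921/3.33 = 0.595 km.

0.595 km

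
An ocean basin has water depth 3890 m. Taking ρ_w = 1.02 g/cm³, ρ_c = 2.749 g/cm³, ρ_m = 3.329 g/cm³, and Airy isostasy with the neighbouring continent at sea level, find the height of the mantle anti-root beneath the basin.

For local isostatic compensation: replacing crust with seawater at the top is compensated by replacing crust with mantle at the base: d (ρ_c − ρ_w) = a (ρ_m − ρ_c).
a = d (ρ_c − ρ_w)/(ρ_m − ρ_c) = 3890 m × 1.729/0.58 = 11600 m.

11600 m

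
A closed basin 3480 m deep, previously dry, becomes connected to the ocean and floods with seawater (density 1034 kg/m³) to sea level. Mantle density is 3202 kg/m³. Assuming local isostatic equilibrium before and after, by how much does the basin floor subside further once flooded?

After flooding the water column is d + s deep. Its weight must equal the weight of mantle displaced by the extra subsidence s: (d + s) ρ_w = s ρ_m.
s = d ρ_w / (ρ_m − ρ_w) = 3480 m × 1034/(3202 − 1034) = 1660 m.

1660 m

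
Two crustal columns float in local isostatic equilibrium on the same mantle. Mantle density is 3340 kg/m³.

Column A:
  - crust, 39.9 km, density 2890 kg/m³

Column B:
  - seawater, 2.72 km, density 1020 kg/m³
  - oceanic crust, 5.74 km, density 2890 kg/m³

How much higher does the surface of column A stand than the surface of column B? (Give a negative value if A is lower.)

For any compensation level in the mantle, the mantle terms cancel and isostasy reduces to e = (Σt_A − Σt_B) − (Σ(ρt)_A − Σ(ρt)_B) / ρ_m.
Σt_A = 39.9 km; Σt_B = 8.46 km; Σ(ρt)_A = 115311; Σ(ρt)_B = 19363 (in km·kg/m³).
e = (39.9 − 8.46) − (115311 − 19363) / 3340 = 2.71 km.

2.71 km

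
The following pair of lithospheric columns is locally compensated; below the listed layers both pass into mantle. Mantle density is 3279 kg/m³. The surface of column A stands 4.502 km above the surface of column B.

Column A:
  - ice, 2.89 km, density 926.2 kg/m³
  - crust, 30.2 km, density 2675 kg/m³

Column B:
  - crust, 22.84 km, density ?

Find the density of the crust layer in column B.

2830 kg/m³

Take the compensation level at the base of the deeper column (depth z_c below the surface of column A) and equate Σ ρ_i t_i down to z_c; mantle fills any gap and the z_c terms cancel.
Column A: 2.89×926.2 + 30.2×2675 + (z_c − 33.09)×3279
Column B: 4.502×0 + 22.84×ρ + (z_c − 4.502 − 22.84)×3279
The z_c×3279 term appears on both sides and cancels. Collect the known terms of each column as K = Σ(ρt)_known − 3279 × (depth of known layers): K_A = 83461.718 − 3279×33.09 = −25040.392; K_B = 0 − 3279×(4.502 + 22.84) = −89654.418.
Balance: K_A = K_B + 22.84×ρ, so ρ = (K_A − K_B)/22.84 = 64614/22.84 = 2830 kg/m³.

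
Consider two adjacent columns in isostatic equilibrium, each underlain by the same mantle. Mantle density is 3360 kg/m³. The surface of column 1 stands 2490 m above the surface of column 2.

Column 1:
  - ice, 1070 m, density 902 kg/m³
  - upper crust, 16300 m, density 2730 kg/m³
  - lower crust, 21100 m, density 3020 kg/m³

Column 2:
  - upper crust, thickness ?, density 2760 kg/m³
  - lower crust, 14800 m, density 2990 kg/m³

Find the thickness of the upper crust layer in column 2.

10400 m

Take the compensation level at the base of the deeper column (depth z_c below the surface of column 1) and equate Σ ρ_i t_i down to z_c; mantle fills any gap and the z_c terms cancel.
Column 1: 1070×902 + 16300×2730 + 21100×3020 + (z_c − 38470)×3360
Column 2: 2490×0 + x×2760 + 14800×2990 + (z_c − 2490 − 14800 − x)×3360
The z_c×3360 term appears on both sides and cancels. Collect the known terms of each column as K = Σ(ρt)_known − 3360 × (depth of known layers): K_1 = 109186140 − 3360×38470 = −20073060; K_2 = 44252000 − 3360×(2490 + 14800) = −13842400.
Balance: K_1 = K_2 − x×(3360 − 2760), so x = (K_2 − K_1)/(3360 − 2760) = 6230660/600 = 10400 m.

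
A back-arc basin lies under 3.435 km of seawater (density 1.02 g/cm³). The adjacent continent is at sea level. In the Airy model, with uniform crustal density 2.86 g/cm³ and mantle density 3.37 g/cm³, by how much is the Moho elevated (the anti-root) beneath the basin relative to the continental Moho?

12.4 km

By Archimedes' principle applied to the lithosphere: replacing crust with seawater at the top is compensated by replacing crust with mantle at the base: d (ρ_c − ρ_w) = a (ρ_m − ρ_c).
a = d (ρ_c − ρ_w)/(ρ_m − ρ_c) = 3.435 km × 1.84/0.51 = 12.4 km.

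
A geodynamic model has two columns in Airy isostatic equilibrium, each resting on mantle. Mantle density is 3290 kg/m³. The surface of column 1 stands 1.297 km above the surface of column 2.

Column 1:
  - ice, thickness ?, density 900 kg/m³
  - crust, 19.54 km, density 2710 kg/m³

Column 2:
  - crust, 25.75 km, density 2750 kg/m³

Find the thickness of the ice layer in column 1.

Take the compensation level at the base of the deeper column (depth z_c below the surface of column 1) and equate Σ ρ_i t_i down to z_c; mantle fills any gap and the z_c terms cancel.
Column 1: x×900 + 19.54×2710 + (z_c − 19.54 − x)×3290
Column 2: 1.297×0 + 25.75×2750 + (z_c − 1.297 − 25.75)×3290
The z_c×3290 term appears on both sides and cancels. Collect the known terms of each column as K = Σ(ρt)_known − 3290 × (depth of known layers): K_1 = 52953.4 − 3290×19.54 = −11333.2; K_2 = 70812.5 − 3290×(1.297 + 25.75) = −18172.13.
Balance: K_1 − x×(3290 − 900) = K_2, so x = (K_1 − K_2)/(3290 − 900) = 6838.93/2390 = 2.86 km.

2.86 km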